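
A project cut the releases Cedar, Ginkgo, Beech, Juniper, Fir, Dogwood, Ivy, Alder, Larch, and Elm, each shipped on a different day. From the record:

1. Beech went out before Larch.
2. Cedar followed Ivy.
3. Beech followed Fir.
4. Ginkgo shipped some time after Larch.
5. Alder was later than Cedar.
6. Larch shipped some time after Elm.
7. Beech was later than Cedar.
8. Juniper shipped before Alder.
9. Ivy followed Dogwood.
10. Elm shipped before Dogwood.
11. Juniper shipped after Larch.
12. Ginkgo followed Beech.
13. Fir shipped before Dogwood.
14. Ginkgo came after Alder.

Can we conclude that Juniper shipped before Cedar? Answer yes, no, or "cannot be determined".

Tracing the constraints gives Cedar → Beech → Larch → Juniper, so Cedar must come before Juniper.
That means Juniper cannot be before Cedar.

no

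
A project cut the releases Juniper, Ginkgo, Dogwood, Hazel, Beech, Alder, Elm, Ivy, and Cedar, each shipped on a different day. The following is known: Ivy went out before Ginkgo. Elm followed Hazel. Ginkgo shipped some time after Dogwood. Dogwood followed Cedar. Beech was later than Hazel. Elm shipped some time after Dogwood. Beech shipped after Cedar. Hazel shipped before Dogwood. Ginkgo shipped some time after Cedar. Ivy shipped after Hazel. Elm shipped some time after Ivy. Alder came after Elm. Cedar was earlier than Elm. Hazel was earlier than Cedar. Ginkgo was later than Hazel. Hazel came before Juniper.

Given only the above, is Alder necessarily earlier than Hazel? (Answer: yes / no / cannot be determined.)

Tracing the constraints gives Hazel → Elm → Alder, so Hazel must come before Alder.
That means Alder cannot be before Hazel.

no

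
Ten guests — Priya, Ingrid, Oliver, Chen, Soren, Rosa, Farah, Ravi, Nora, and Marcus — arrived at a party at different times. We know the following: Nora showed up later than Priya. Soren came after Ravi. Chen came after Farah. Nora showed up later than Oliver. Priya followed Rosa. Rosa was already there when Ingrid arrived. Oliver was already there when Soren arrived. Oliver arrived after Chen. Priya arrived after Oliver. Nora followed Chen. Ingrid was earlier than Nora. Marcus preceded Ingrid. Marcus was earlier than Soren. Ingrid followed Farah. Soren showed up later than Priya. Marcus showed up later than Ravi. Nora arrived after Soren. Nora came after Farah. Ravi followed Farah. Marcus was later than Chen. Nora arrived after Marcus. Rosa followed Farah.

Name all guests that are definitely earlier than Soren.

Chen, Farah, Marcus, Oliver, Priya, Ravi, Rosa

Directly stated before Soren: Marcus, Oliver, Priya, and Ravi.
Chen reaches Soren via Chen → Marcus → Soren.
Farah reaches Soren via Farah → Ravi → Soren.
Rosa reaches Soren via Rosa → Priya → Soren.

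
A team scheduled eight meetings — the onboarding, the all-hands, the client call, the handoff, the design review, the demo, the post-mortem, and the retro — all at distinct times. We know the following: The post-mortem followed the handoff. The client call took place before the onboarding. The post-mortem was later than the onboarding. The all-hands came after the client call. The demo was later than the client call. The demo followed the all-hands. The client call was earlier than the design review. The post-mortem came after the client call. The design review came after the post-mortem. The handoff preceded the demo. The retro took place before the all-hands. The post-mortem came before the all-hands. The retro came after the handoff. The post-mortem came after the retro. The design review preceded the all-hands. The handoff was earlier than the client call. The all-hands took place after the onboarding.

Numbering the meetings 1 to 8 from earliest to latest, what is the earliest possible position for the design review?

6

The client call, the handoff, the onboarding, the post-mortem, and the retro must all come before the design review — 5 forced predecessors.
Nothing else is forced ahead of the design review, so its earliest slot is position 5 + 1 = 6.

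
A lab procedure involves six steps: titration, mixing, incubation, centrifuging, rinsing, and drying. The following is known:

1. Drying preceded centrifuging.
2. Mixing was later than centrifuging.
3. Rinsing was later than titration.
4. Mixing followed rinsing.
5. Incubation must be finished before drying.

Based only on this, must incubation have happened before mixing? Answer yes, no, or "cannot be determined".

Chain the constraints: incubation → drying → centrifuging → mixing. Each link is directly stated, so incubation comes before mixing.

yes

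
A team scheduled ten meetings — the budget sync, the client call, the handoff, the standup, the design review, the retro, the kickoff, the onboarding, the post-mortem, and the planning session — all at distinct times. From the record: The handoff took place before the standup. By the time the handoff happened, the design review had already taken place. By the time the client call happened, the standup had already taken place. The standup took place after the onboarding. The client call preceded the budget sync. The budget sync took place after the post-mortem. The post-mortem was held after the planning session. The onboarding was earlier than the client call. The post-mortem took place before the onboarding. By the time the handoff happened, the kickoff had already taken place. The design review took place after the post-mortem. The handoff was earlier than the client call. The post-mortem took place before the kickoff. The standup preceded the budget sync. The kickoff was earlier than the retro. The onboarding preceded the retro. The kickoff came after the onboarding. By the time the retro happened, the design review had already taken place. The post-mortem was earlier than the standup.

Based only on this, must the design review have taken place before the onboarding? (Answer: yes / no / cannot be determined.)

No chain of stated constraints runs from the design review to the onboarding, and none runs from the onboarding to the design review either.
So the relative order of the design review and the onboarding is not fixed by the given facts.

cannot be determined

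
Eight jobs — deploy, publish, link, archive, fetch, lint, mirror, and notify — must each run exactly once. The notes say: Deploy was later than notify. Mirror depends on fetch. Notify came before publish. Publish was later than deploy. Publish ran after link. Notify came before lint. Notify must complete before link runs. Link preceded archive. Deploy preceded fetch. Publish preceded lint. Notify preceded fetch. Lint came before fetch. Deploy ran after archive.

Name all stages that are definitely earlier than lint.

Directly stated before lint: notify and publish.
Archive reaches lint via archive → deploy → publish → lint.
Deploy reaches lint via deploy → publish → lint.
Link reaches lint via link → publish → lint.
No chain forces mirror (or any of the others) ahead of lint.

archive, deploy, link, notify, publish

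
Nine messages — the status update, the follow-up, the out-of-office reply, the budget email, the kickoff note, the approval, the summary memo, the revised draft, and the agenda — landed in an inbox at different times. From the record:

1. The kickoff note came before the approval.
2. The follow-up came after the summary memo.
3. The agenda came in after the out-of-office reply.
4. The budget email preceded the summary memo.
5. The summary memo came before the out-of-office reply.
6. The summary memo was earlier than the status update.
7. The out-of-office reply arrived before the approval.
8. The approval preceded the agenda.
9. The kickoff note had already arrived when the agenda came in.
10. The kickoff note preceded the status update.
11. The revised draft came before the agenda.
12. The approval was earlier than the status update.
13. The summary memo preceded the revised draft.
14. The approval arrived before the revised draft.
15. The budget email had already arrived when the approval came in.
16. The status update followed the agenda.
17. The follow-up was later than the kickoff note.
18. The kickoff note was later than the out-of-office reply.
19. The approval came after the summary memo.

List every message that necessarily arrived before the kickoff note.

the budget email, the out-of-office reply, the summary memo

Directly stated before the kickoff note: the out-of-office reply.
The budget email reaches the kickoff note via the budget email → the summary memo → the out-of-office reply → the kickoff note.
The summary memo reaches the kickoff note via the summary memo → the out-of-office reply → the kickoff note.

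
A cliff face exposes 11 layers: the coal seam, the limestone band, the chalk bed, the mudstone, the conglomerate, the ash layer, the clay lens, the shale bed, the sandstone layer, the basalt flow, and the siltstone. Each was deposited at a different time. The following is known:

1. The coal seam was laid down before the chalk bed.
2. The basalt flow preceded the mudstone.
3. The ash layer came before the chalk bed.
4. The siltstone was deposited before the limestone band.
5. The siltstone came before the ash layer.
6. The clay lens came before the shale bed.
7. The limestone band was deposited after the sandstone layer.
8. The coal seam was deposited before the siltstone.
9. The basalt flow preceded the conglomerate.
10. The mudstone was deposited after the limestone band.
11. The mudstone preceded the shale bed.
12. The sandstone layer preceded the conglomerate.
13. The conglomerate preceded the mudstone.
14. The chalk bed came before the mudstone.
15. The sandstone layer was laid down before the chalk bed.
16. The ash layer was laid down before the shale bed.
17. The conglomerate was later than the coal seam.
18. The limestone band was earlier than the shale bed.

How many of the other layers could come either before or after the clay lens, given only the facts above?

Forced after the clay lens: the shale bed.
That leaves the ash layer, the basalt flow, the chalk bed, the coal seam, the conglomerate, the limestone band, the mudstone, the sandstone layer, and the siltstone with no forced order relative to the clay lens — 9.

9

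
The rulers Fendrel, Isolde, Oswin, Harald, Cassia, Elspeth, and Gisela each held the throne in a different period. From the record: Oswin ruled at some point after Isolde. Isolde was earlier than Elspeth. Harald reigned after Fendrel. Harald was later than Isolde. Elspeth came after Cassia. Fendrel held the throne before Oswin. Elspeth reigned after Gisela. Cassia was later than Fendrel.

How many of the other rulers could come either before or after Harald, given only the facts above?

Forced before Harald: Fendrel and Isolde.
That leaves Cassia, Elspeth, Gisela, and Oswin with no forced order relative to Harald — 4.

4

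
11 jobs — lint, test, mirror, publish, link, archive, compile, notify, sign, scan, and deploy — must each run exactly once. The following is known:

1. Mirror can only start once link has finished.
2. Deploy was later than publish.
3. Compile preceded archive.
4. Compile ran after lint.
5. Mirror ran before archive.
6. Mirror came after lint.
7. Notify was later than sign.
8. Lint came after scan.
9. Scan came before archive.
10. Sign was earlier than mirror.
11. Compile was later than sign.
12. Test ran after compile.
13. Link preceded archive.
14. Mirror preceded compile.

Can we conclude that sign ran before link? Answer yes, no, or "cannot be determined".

No chain of stated constraints runs from sign to link, and none runs from link to sign either.
So the relative order of sign and link is not fixed by the given facts.

cannot be determined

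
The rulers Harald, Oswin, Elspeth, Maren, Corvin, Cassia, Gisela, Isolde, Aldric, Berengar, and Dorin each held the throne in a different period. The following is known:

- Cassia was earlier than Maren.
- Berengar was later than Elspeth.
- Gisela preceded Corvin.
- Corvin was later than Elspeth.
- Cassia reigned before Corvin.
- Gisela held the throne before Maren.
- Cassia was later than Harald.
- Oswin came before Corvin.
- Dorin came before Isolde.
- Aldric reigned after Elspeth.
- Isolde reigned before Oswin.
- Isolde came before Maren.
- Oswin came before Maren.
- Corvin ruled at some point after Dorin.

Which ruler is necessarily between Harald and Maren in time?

Cassia

Tracing the constraints gives Harald → Cassia → Maren, so Cassia sits after Harald and before Maren.
No other ruler is forced both after Harald and before Maren.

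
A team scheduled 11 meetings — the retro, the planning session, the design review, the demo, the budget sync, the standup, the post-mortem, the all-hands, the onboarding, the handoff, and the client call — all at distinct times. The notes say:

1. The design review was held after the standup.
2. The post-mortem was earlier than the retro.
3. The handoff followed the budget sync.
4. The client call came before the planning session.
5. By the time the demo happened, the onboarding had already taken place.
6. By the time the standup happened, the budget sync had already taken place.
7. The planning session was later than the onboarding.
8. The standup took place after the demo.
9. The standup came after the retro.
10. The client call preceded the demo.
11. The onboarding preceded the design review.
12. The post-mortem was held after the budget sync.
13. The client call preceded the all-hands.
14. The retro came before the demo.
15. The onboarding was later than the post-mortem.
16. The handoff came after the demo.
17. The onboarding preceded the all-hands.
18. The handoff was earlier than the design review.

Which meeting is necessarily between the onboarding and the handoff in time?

Tracing the constraints gives the onboarding → the demo → the handoff, so the demo sits after the onboarding and before the handoff.
No other meeting is forced both after the onboarding and before the handoff.

the demo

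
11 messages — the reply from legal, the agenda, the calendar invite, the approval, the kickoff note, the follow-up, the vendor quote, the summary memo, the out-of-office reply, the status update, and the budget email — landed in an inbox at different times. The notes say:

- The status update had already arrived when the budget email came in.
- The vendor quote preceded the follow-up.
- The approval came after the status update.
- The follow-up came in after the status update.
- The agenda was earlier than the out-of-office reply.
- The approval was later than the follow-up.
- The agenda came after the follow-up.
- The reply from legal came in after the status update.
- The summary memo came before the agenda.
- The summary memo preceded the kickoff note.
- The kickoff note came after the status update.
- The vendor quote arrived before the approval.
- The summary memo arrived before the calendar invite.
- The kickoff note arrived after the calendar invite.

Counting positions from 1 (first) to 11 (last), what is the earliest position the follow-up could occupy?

3

The status update and the vendor quote must both come before the follow-up — 2 forced predecessors.
Nothing else is forced ahead of the follow-up, so its earliest slot is position 2 + 1 = 3.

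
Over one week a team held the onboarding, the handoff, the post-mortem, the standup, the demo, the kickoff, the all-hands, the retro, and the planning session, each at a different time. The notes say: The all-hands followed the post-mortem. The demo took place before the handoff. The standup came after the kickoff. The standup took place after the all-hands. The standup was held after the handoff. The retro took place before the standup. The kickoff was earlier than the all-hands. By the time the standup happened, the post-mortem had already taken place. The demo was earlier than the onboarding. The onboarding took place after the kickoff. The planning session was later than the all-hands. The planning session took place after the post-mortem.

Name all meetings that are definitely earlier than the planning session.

Directly stated before the planning session: the all-hands and the post-mortem.
The kickoff reaches the planning session via the kickoff → the all-hands → the planning session.

the all-hands, the kickoff, the post-mortem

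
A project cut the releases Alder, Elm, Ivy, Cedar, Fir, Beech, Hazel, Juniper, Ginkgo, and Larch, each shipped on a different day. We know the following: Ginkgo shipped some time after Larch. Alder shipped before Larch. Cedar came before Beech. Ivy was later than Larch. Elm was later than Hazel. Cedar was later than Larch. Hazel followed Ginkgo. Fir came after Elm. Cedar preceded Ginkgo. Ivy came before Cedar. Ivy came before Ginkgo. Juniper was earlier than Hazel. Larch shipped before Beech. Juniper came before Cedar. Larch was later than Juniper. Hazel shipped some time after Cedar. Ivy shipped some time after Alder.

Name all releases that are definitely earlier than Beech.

Alder, Cedar, Ivy, Juniper, Larch

Directly stated before Beech: Cedar and Larch.
Alder reaches Beech via Alder → Larch → Beech.
Ivy reaches Beech via Ivy → Cedar → Beech.
Juniper reaches Beech via Juniper → Larch → Beech.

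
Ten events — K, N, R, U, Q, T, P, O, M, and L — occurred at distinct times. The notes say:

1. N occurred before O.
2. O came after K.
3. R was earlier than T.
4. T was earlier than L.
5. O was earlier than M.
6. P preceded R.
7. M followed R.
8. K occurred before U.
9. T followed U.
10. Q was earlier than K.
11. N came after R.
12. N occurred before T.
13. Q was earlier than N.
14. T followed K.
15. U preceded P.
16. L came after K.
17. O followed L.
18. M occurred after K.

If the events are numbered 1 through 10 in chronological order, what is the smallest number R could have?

5

K, P, Q, and U must all come before R — 4 forced predecessors.
Nothing else is forced ahead of R, so its earliest slot is position 4 + 1 = 5.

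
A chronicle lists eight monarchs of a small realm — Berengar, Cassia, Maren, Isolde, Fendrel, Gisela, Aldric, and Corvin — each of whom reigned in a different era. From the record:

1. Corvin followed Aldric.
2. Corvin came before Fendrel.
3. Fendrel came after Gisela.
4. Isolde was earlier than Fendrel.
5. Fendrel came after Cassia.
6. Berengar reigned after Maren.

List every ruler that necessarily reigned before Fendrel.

Directly stated before Fendrel: Cassia, Corvin, Gisela, and Isolde.
Aldric reaches Fendrel via Aldric → Corvin → Fendrel.
No chain forces Berengar (or any of the others) ahead of Fendrel.

Aldric, Cassia, Corvin, Gisela, Isolde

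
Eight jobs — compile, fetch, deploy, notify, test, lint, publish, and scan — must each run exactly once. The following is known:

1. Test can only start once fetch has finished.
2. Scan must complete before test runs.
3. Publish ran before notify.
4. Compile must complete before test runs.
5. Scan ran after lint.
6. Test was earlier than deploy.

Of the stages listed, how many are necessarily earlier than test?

4

Directly stated before test: compile, fetch, and scan.
Lint reaches test via lint → scan → test.
That's compile, fetch, lint, and scan — 4 in all.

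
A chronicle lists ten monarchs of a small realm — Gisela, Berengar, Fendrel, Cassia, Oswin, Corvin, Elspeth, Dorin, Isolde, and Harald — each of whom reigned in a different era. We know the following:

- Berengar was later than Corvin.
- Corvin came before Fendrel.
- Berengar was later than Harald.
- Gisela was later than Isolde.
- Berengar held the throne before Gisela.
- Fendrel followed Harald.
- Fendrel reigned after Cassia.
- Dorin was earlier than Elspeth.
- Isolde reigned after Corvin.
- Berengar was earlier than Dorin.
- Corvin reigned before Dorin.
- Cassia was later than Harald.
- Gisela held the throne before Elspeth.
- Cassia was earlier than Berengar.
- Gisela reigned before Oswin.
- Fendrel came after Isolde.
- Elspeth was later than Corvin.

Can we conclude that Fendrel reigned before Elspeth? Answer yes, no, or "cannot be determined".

No chain of stated constraints runs from Fendrel to Elspeth, and none runs from Elspeth to Fendrel either.
So the relative order of Fendrel and Elspeth is not fixed by the given facts.

cannot be determined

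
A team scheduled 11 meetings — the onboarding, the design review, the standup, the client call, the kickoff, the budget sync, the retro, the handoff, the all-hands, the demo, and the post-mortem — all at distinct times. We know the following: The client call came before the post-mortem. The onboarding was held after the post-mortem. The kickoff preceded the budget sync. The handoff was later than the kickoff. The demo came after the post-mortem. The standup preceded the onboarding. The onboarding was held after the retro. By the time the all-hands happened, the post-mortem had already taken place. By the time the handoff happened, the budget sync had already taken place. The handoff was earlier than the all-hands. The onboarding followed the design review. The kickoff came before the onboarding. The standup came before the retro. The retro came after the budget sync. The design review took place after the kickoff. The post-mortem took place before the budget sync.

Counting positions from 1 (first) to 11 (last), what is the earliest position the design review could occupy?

2

The kickoff must come before the design review — 1 forced predecessor.
Nothing else is forced ahead of the design review, so its earliest slot is position 1 + 1 = 2.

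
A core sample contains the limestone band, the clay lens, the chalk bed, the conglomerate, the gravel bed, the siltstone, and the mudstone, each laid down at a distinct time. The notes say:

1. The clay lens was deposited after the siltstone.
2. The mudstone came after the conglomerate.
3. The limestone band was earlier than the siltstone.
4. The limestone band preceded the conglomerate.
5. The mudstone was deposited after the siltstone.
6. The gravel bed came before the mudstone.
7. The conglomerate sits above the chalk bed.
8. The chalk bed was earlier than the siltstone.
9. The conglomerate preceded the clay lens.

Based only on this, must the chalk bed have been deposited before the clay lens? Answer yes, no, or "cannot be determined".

yes

Chain the constraints: the chalk bed → the siltstone → the clay lens. Each link is directly stated, so the chalk bed comes before the clay lens.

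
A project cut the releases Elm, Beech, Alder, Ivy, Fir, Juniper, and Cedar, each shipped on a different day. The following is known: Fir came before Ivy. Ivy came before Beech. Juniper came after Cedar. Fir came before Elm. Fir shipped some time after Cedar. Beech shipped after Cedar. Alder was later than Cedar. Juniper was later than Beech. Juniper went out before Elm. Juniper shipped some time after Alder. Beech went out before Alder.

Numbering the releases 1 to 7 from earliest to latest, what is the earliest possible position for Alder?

5

Beech, Cedar, Fir, and Ivy must all come before Alder — 4 forced predecessors.
Nothing else is forced ahead of Alder, so its earliest slot is position 4 + 1 = 5.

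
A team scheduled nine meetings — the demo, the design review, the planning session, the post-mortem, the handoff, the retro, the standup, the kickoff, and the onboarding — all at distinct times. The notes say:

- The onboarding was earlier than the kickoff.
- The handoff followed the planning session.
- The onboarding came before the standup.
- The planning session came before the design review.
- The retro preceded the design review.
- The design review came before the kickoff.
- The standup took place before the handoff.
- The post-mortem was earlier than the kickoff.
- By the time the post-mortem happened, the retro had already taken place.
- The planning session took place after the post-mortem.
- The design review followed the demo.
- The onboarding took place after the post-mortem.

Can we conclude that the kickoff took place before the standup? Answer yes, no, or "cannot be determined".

No chain of stated constraints runs from the kickoff to the standup, and none runs from the standup to the kickoff either.
So the relative order of the kickoff and the standup is not fixed by the given facts.

cannot be determined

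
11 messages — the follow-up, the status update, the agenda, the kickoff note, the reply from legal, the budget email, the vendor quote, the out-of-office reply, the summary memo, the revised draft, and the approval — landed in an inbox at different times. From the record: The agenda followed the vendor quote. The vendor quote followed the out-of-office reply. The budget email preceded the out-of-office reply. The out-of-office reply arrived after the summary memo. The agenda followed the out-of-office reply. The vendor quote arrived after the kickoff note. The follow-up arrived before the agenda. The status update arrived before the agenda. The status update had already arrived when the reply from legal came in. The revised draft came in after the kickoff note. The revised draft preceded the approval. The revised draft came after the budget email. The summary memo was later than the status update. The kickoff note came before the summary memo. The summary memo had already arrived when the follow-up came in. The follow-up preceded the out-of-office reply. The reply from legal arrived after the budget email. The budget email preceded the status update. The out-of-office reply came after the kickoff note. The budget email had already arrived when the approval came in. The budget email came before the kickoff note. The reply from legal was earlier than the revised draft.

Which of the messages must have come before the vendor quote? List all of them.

Directly stated before the vendor quote: the kickoff note and the out-of-office reply.
The budget email reaches the vendor quote via the budget email → the out-of-office reply → the vendor quote.
The follow-up reaches the vendor quote via the follow-up → the out-of-office reply → the vendor quote.
The status update reaches the vendor quote via the status update → the summary memo → the out-of-office reply → the vendor quote.
Likewise the summary memo reaches the vendor quote by chaining the stated constraints.
No chain forces the approval (or any of the others) ahead of the vendor quote.

the budget email, the follow-up, the kickoff note, the out-of-office reply, the status update, the summary memo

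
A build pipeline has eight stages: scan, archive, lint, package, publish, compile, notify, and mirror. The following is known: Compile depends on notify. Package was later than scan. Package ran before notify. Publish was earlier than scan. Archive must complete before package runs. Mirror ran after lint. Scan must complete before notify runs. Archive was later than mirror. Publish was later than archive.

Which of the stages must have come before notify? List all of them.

archive, lint, mirror, package, publish, scan

Directly stated before notify: package and scan.
Archive reaches notify via archive → package → notify.
Lint reaches notify via lint → mirror → archive → package → notify.
Mirror reaches notify via mirror → archive → package → notify.
Likewise publish reaches notify by chaining the stated constraints.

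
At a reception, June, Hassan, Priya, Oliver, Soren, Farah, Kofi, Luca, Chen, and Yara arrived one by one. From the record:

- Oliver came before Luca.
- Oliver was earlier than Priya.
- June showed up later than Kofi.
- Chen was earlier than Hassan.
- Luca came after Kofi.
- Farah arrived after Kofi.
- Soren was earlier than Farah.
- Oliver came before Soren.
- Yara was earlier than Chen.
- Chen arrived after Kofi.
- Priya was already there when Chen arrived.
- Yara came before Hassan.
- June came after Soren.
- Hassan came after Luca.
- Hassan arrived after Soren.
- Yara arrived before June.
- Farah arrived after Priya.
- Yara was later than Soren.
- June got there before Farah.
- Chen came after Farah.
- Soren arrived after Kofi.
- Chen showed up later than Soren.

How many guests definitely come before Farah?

Directly stated before Farah: June, Kofi, Priya, and Soren.
Oliver reaches Farah via Oliver → Soren → Farah.
Yara reaches Farah via Yara → June → Farah.
No chain forces Hassan (or any of the others) ahead of Farah.
That's June, Kofi, Oliver, Priya, Soren, and Yara — 6 in all.

6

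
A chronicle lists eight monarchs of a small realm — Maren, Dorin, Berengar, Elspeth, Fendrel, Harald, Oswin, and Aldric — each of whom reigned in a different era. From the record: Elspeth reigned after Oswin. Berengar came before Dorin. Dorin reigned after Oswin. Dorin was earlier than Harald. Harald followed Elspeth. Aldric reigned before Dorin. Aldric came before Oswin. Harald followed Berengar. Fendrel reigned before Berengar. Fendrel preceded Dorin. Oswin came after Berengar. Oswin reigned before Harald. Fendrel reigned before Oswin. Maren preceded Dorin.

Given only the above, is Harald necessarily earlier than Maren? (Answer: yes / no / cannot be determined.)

no

Tracing the constraints gives Maren → Dorin → Harald, so Maren must come before Harald.
That means Harald cannot be before Maren.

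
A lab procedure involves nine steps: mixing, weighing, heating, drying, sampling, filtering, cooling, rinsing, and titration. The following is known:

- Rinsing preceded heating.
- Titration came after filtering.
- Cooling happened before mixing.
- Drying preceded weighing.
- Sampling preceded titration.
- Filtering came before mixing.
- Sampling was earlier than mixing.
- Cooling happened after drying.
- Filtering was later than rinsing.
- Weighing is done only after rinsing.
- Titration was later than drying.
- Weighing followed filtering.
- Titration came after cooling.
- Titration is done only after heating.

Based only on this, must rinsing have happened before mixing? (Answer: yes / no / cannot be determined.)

Chain the constraints: rinsing → filtering → mixing. Each link is directly stated, so rinsing comes before mixing.

yes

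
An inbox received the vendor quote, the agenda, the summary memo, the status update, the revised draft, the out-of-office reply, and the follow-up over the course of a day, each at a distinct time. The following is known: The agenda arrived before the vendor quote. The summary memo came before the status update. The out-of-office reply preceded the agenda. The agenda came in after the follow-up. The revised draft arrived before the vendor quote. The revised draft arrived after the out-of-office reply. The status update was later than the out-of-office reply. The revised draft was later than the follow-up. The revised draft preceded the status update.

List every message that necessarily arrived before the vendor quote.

Directly stated before the vendor quote: the agenda and the revised draft.
The follow-up reaches the vendor quote via the follow-up → the agenda → the vendor quote.
The out-of-office reply reaches the vendor quote via the out-of-office reply → the revised draft → the vendor quote.

the agenda, the follow-up, the out-of-office reply, the revised draft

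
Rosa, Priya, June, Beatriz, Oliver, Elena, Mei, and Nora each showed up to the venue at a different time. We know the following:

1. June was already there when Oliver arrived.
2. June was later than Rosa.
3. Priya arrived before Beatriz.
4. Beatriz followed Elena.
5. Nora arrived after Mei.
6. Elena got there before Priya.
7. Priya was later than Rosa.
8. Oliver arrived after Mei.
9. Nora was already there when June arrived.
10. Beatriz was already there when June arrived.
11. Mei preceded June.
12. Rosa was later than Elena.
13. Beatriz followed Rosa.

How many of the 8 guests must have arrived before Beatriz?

3

Directly stated before Beatriz: Elena, Priya, and Rosa.
No chain forces June (or any of the others) ahead of Beatriz.
That's Elena, Priya, and Rosa — 3 in all.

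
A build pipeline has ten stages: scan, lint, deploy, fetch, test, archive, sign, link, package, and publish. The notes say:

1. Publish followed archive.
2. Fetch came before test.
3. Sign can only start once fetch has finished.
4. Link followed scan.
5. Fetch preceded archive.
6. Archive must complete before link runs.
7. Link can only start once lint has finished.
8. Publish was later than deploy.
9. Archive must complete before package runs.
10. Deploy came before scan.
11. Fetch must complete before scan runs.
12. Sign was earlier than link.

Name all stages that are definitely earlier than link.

Directly stated before link: archive, lint, scan, and sign.
Deploy reaches link via deploy → scan → link.
Fetch reaches link via fetch → scan → link.

archive, deploy, fetch, lint, scan, sign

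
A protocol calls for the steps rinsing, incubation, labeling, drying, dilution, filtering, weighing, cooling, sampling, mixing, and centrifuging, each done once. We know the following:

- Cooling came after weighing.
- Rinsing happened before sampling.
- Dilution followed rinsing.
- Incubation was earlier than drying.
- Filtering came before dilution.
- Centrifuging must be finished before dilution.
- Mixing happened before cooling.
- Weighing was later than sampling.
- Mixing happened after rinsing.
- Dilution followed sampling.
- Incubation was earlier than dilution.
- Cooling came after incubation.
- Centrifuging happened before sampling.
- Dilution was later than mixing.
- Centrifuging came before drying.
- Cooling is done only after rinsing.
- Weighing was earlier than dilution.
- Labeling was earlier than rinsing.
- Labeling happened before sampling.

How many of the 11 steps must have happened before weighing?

Directly stated before weighing: sampling.
Centrifuging reaches weighing via centrifuging → sampling → weighing.
Labeling reaches weighing via labeling → sampling → weighing.
Rinsing reaches weighing via rinsing → sampling → weighing.
That's centrifuging, labeling, rinsing, and sampling — 4 in all.

4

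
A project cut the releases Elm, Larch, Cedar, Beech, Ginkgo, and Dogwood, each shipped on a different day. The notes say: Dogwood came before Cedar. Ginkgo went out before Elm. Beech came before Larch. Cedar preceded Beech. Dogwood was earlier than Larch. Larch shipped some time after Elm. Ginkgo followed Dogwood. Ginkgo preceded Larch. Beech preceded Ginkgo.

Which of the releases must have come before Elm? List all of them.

Directly stated before Elm: Ginkgo.
Beech reaches Elm via Beech → Ginkgo → Elm.
Cedar reaches Elm via Cedar → Beech → Ginkgo → Elm.
Dogwood reaches Elm via Dogwood → Ginkgo → Elm.

Beech, Cedar, Dogwood, Ginkgo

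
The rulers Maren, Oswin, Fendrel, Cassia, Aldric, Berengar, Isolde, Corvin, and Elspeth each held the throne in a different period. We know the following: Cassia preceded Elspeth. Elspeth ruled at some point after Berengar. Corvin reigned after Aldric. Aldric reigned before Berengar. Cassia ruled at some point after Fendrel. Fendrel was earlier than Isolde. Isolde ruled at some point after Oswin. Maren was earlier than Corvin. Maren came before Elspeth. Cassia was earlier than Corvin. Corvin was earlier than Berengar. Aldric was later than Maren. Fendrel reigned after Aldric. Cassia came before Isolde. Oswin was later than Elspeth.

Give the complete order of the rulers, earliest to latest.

The constraints fix every adjacent pair, so only one ordering works:
Maren → Aldric → Fendrel → Cassia → Corvin → Berengar → Elspeth → Oswin → Isolde.

Maren, Aldric, Fendrel, Cassia, Corvin, Berengar, Elspeth, Oswin, Isolde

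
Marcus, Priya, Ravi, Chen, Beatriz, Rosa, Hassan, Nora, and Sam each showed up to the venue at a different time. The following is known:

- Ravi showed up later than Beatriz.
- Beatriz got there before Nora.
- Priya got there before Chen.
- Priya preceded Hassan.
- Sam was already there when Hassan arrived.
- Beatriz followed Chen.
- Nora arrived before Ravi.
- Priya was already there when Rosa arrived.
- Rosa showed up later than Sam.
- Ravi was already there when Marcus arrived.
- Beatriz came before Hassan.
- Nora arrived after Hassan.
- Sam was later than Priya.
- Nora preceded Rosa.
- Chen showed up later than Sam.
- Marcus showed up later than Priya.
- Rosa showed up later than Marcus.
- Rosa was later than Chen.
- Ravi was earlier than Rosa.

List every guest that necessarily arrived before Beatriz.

Chen, Priya, Sam

Directly stated before Beatriz: Chen.
Priya reaches Beatriz via Priya → Chen → Beatriz.
Sam reaches Beatriz via Sam → Chen → Beatriz.
No chain forces Ravi (or any of the others) ahead of Beatriz.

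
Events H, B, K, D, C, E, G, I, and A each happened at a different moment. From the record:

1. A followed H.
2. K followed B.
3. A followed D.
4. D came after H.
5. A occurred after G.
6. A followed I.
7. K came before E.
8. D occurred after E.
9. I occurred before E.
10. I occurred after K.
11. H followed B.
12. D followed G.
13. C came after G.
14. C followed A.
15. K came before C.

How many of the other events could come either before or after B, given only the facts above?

1

Forced after B: A, C, D, E, H, I, and K.
That leaves G with no forced order relative to B — 1.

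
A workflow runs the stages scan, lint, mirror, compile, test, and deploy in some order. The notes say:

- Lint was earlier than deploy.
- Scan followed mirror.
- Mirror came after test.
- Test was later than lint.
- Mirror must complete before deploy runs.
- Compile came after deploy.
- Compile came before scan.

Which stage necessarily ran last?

Every other stage has a chain of constraints placing it before scan, so scan is last.

scan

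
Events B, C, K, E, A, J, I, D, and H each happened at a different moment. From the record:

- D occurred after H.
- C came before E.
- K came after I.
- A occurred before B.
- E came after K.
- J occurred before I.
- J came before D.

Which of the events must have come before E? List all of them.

Directly stated before E: C and K.
I reaches E via I → K → E.
J reaches E via J → I → K → E.

C, I, J, K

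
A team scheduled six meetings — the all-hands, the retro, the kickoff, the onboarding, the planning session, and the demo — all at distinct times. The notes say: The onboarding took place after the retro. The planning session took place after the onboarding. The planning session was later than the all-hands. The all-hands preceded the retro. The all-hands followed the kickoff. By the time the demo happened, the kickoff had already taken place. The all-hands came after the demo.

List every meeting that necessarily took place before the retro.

Directly stated before the retro: the all-hands.
The demo reaches the retro via the demo → the all-hands → the retro.
The kickoff reaches the retro via the kickoff → the all-hands → the retro.

the all-hands, the demo, the kickoff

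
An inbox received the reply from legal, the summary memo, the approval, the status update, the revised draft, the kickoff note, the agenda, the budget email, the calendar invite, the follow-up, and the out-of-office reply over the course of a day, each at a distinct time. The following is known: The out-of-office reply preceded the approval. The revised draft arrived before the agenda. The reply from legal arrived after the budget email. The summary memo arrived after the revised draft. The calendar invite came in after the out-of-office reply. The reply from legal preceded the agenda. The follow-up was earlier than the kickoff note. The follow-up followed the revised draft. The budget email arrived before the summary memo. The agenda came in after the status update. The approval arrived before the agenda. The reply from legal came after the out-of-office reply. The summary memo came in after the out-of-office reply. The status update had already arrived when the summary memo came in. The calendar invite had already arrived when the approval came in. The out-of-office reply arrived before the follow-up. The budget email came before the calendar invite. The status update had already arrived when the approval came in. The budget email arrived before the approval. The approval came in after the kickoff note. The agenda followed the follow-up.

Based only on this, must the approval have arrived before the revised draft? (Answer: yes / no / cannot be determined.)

Tracing the constraints gives the revised draft → the follow-up → the kickoff note → the approval, so the revised draft must come before the approval.
That means the approval cannot be before the revised draft.

no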